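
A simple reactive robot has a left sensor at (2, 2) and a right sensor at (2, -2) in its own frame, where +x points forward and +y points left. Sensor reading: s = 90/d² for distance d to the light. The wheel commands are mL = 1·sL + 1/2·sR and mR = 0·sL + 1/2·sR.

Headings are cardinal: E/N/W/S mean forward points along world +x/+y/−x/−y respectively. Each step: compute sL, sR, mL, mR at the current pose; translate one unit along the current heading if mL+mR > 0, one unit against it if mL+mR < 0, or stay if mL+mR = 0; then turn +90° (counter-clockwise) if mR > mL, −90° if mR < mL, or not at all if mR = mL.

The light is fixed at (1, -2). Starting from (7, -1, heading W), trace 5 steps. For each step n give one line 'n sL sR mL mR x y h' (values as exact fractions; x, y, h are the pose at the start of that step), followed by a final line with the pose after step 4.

n=0: pose=(7,-1,W); sL=90/17, sR=18/5; mL=603/85, mR=9/5; mL+mR=756/85 → advance +1; mR−mL=-90/17 → turn -1·90°
n=1: pose=(6,-1,N); sL=5, sR=45/29; mL=335/58, mR=45/58; mL+mR=190/29 → advance +1; mR−mL=-5 → turn -1·90°
n=2: pose=(6,0,E); sL=18/13, sR=90/49; mL=1467/637, mR=45/49; mL+mR=2052/637 → advance +1; mR−mL=-18/13 → turn -1·90°
n=3: pose=(7,0,S); sL=45/32, sR=45/8; mL=135/32, mR=45/16; mL+mR=225/32 → advance +1; mR−mL=-45/32 → turn -1·90°
n=4: pose=(7,-1,W); sL=90/17, sR=18/5; mL=603/85, mR=9/5; mL+mR=756/85 → advance +1; mR−mL=-90/17 → turn -1·90°

0 90/17 18/5 603/85 9/5 7 -1 W
1 5 45/29 335/58 45/58 6 -1 N
2 18/13 90/49 1467/637 45/49 6 0 E
3 45/32 45/8 135/32 45/16 7 0 S
4 90/17 18/5 603/85 9/5 7 -1 W
final 6 -1 N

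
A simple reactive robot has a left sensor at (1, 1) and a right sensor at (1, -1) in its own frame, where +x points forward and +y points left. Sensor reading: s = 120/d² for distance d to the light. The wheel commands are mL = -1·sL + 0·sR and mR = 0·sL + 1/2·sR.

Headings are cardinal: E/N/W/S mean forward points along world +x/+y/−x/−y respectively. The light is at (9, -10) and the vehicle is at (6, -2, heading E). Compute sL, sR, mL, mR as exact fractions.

24/17 120/53 -24/17 60/53

left sensor world pos  = (7, -1); dL² = 85
right sensor world pos = (7, -3); dR² = 53
sL = 120/85 = 24/17
sR = 120/53 = 120/53
mL = -1·sL + 0·sR = -24/17
mR = 0·sL + 1/2·sR = 60/53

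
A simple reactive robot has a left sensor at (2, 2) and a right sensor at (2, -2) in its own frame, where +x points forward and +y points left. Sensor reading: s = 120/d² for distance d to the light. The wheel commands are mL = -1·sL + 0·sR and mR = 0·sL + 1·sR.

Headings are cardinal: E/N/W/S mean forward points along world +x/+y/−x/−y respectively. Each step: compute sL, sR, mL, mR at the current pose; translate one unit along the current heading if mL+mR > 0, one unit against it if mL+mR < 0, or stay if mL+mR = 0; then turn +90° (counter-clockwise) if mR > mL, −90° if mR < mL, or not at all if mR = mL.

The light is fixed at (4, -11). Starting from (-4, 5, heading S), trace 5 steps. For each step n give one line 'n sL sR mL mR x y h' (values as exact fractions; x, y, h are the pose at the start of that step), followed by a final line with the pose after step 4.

n=0: pose=(-4,5,S); sL=15/29, sR=15/37; mL=-15/29, mR=15/37; mL+mR=-120/1073 → advance -1; mR−mL=990/1073 → turn +1·90°
n=1: pose=(-4,6,E); sL=120/397, sR=40/87; mL=-120/397, mR=40/87; mL+mR=5440/34539 → advance +1; mR−mL=26320/34539 → turn +1·90°
n=2: pose=(-3,6,N); sL=60/221, sR=60/193; mL=-60/221, mR=60/193; mL+mR=1680/42653 → advance +1; mR−mL=24840/42653 → turn +1·90°
n=3: pose=(-3,7,W); sL=120/337, sR=120/481; mL=-120/337, mR=120/481; mL+mR=-17280/162097 → advance -1; mR−mL=98160/162097 → turn +1·90°
n=4: pose=(-2,7,S); sL=15/34, sR=3/8; mL=-15/34, mR=3/8; mL+mR=-9/136 → advance -1; mR−mL=111/136 → turn +1·90°

0 15/29 15/37 -15/29 15/37 -4 5 S
1 120/397 40/87 -120/397 40/87 -4 6 E
2 60/221 60/193 -60/221 60/193 -3 6 N
3 120/337 120/481 -120/337 120/481 -3 7 W
4 15/34 3/8 -15/34 3/8 -2 7 S
final -2 8 E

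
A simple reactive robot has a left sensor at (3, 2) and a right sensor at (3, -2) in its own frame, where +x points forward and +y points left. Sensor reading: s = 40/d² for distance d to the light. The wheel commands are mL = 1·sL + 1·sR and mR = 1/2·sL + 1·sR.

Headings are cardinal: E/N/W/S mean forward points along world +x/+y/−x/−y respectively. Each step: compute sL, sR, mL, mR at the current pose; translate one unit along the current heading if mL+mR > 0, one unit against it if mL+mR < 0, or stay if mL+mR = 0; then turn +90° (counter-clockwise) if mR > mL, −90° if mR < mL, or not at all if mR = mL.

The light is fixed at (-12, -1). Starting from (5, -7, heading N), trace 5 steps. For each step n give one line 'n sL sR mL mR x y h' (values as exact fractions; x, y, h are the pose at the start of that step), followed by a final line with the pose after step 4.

n=0: pose=(5,-7,N); sL=20/117, sR=4/37; mL=1208/4329, mR=838/4329; mL+mR=682/1443 → advance +1; mR−mL=-10/117 → turn -1·90°
n=1: pose=(5,-6,E); sL=40/409, sR=40/449; mL=34320/183641, mR=25340/183641; mL+mR=59660/183641 → advance +1; mR−mL=-20/409 → turn -1·90°
n=2: pose=(6,-6,S); sL=5/58, sR=1/8; mL=49/232, mR=39/232; mL+mR=11/29 → advance +1; mR−mL=-5/116 → turn -1·90°
n=3: pose=(6,-7,W); sL=40/289, sR=40/241; mL=21200/69649, mR=16380/69649; mL+mR=37580/69649 → advance +1; mR−mL=-20/289 → turn -1·90°
n=4: pose=(5,-7,N); sL=20/117, sR=4/37; mL=1208/4329, mR=838/4329; mL+mR=682/1443 → advance +1; mR−mL=-10/117 → turn -1·90°

0 20/117 4/37 1208/4329 838/4329 5 -7 N
1 40/409 40/449 34320/183641 25340/183641 5 -6 E
2 5/58 1/8 49/232 39/232 6 -6 S
3 40/289 40/241 21200/69649 16380/69649 6 -7 W
4 20/117 4/37 1208/4329 838/4329 5 -7 N
final 5 -6 E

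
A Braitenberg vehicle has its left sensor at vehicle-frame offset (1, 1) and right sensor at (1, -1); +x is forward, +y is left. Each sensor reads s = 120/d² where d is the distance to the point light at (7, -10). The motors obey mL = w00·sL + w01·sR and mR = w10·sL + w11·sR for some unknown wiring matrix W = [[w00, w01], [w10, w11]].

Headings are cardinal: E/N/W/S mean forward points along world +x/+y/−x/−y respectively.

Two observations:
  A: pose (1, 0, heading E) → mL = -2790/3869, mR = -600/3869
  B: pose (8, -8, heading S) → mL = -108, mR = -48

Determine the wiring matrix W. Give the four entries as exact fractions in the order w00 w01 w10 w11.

obs A: pose=(1,0,E) → sL=60/73, sR=60/53, mL=-2790/3869, mR=-600/3869
obs B: pose=(8,-8,S) → sL=24, sR=120, mL=-108, mR=-48
sensor matrix S = [[60/73, 60/53], [24, 120]]; det S = 276480/3869
solve [mL_A; mL_B] = S·[w00; w01] and [mR_A; mR_B] = S·[w10; w11]:
  w00 = 1/2, w01 = -1, w10 = 1/2, w11 = -1/2

1/2 -1 1/2 -1/2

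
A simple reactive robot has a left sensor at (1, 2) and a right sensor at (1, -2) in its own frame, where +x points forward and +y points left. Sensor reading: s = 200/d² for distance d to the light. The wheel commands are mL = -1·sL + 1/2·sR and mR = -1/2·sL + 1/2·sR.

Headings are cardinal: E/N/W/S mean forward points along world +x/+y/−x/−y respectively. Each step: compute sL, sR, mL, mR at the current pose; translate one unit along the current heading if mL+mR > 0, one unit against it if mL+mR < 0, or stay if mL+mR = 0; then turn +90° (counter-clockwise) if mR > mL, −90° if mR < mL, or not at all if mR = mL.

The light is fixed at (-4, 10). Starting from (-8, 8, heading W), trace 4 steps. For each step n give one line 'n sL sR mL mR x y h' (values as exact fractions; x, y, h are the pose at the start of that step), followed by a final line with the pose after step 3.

0 200/41 8 -36/41 64/41 -8 8 W
1 100/9 100/29 -2450/261 -1000/261 -9 8 S
2 200/17 8 -132/17 -32/17 -9 9 E
3 25/8 25/2 25/8 75/16 -10 9 N
final -10 10 W

n=0: pose=(-8,8,W); sL=200/41, sR=8; mL=-36/41, mR=64/41; mL+mR=28/41 → advance +1; mR−mL=100/41 → turn +1·90°
n=1: pose=(-9,8,S); sL=100/9, sR=100/29; mL=-2450/261, mR=-1000/261; mL+mR=-1150/87 → advance -1; mR−mL=50/9 → turn +1·90°
n=2: pose=(-9,9,E); sL=200/17, sR=8; mL=-132/17, mR=-32/17; mL+mR=-164/17 → advance -1; mR−mL=100/17 → turn +1·90°
n=3: pose=(-10,9,N); sL=25/8, sR=25/2; mL=25/8, mR=75/16; mL+mR=125/16 → advance +1; mR−mL=25/16 → turn +1·90°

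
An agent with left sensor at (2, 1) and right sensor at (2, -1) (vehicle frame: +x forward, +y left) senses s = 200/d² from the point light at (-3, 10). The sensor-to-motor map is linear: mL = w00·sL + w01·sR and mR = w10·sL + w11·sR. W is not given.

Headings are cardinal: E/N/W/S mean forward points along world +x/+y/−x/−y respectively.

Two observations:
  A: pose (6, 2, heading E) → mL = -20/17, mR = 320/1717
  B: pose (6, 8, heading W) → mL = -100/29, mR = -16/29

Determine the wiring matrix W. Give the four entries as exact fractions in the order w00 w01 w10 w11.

-1 0 1 -1

obs A: pose=(6,2,E) → sL=20/17, sR=100/101, mL=-20/17, mR=320/1717
obs B: pose=(6,8,W) → sL=100/29, sR=4, mL=-100/29, mR=-16/29
sensor matrix S = [[20/17, 100/101], [100/29, 4]]; det S = 64320/49793
solve [mL_A; mL_B] = S·[w00; w01] and [mR_A; mR_B] = S·[w10; w11]:
  w00 = -1, w01 = 0, w10 = 1, w11 = -1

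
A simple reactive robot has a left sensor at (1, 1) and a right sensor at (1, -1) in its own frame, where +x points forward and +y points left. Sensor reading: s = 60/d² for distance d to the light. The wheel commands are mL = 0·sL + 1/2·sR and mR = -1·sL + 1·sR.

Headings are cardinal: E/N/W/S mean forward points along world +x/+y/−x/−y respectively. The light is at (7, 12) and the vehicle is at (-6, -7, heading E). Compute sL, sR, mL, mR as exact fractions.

left sensor world pos  = (-5, -6); dL² = 468
right sensor world pos = (-5, -8); dR² = 544
sL = 60/468 = 5/39
sR = 60/544 = 15/136
mL = 0·sL + 1/2·sR = 15/272
mR = -1·sL + 1·sR = -95/5304

5/39 15/136 15/272 -95/5304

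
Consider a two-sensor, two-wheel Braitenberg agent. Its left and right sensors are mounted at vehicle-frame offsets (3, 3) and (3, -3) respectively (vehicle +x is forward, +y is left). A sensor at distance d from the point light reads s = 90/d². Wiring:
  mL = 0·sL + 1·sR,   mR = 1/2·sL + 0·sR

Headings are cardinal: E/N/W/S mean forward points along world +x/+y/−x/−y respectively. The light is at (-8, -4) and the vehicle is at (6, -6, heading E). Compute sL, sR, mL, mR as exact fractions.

9/29 45/157 45/157 9/58

left sensor world pos  = (9, -3); dL² = 290
right sensor world pos = (9, -9); dR² = 314
sL = 90/290 = 9/29
sR = 90/314 = 45/157
mL = 0·sL + 1·sR = 45/157
mR = 1/2·sL + 0·sR = 9/58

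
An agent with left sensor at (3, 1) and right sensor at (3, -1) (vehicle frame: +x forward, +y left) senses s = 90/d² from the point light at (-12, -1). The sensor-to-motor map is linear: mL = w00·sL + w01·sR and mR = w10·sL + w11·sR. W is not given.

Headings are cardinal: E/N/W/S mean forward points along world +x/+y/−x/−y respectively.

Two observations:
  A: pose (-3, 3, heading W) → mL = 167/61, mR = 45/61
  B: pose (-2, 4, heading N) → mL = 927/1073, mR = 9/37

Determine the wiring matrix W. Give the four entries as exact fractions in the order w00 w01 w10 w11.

obs A: pose=(-3,3,W) → sL=2, sR=90/61, mL=167/61, mR=45/61
obs B: pose=(-2,4,N) → sL=18/29, sR=18/37, mL=927/1073, mR=9/37
sensor matrix S = [[2, 90/61], [18/29, 18/37]]; det S = 3744/65453
solve [mL_A; mL_B] = S·[w00; w01] and [mR_A; mR_B] = S·[w10; w11]:
  w00 = 1, w01 = 1/2, w10 = 0, w11 = 1/2

1 1/2 0 1/2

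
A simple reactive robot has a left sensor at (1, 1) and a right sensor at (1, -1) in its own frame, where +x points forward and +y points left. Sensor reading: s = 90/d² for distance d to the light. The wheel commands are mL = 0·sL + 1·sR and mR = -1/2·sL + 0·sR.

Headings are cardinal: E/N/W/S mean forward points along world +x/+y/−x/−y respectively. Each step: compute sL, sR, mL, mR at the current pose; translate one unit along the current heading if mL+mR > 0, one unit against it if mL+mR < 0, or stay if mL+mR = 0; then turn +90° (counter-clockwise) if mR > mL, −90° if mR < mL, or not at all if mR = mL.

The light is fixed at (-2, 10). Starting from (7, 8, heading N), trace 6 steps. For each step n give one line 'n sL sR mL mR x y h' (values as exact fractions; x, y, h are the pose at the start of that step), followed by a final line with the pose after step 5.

n=0: pose=(7,8,N); sL=18/13, sR=90/101; mL=90/101, mR=-9/13; mL+mR=261/1313 → advance +1; mR−mL=-2079/1313 → turn -1·90°
n=1: pose=(7,9,E); sL=9/10, sR=45/52; mL=45/52, mR=-9/20; mL+mR=27/65 → advance +1; mR−mL=-171/130 → turn -1·90°
n=2: pose=(8,9,S); sL=18/25, sR=18/17; mL=18/17, mR=-9/25; mL+mR=297/425 → advance +1; mR−mL=-603/425 → turn -1·90°
n=3: pose=(8,8,W); sL=1, sR=45/41; mL=45/41, mR=-1/2; mL+mR=49/82 → advance +1; mR−mL=-131/82 → turn -1·90°
n=4: pose=(7,8,N); sL=18/13, sR=90/101; mL=90/101, mR=-9/13; mL+mR=261/1313 → advance +1; mR−mL=-2079/1313 → turn -1·90°
n=5: pose=(7,9,E); sL=9/10, sR=45/52; mL=45/52, mR=-9/20; mL+mR=27/65 → advance +1; mR−mL=-171/130 → turn -1·90°

0 18/13 90/101 90/101 -9/13 7 8 N
1 9/10 45/52 45/52 -9/20 7 9 E
2 18/25 18/17 18/17 -9/25 8 9 S
3 1 45/41 45/41 -1/2 8 8 W
4 18/13 90/101 90/101 -9/13 7 8 N
5 9/10 45/52 45/52 -9/20 7 9 E
final 8 9 S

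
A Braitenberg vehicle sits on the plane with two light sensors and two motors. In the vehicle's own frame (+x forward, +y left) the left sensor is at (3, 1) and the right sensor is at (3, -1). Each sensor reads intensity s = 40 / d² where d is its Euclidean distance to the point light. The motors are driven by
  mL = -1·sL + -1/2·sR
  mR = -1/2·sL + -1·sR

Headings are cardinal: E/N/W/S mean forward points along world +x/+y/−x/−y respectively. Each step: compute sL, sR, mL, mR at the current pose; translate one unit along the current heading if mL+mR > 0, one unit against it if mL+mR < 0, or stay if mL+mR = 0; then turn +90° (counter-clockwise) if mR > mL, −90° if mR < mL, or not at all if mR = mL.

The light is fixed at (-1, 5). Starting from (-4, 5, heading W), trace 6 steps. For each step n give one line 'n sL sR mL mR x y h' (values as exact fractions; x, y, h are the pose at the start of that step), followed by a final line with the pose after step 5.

n=0: pose=(-4,5,W); sL=40/37, sR=40/37; mL=-60/37, mR=-60/37; mL+mR=-120/37 → advance -1; mR−mL=0 → turn +0·90°
n=1: pose=(-3,5,W); sL=20/13, sR=20/13; mL=-30/13, mR=-30/13; mL+mR=-60/13 → advance -1; mR−mL=0 → turn +0·90°
n=2: pose=(-2,5,W); sL=40/17, sR=40/17; mL=-60/17, mR=-60/17; mL+mR=-120/17 → advance -1; mR−mL=0 → turn +0·90°
n=3: pose=(-1,5,W); sL=4, sR=4; mL=-6, mR=-6; mL+mR=-12 → advance -1; mR−mL=0 → turn +0·90°
n=4: pose=(0,5,W); sL=8, sR=8; mL=-12, mR=-12; mL+mR=-24 → advance -1; mR−mL=0 → turn +0·90°
n=5: pose=(1,5,W); sL=20, sR=20; mL=-30, mR=-30; mL+mR=-60 → advance -1; mR−mL=0 → turn +0·90°

0 40/37 40/37 -60/37 -60/37 -4 5 W
1 20/13 20/13 -30/13 -30/13 -3 5 W
2 40/17 40/17 -60/17 -60/17 -2 5 W
3 4 4 -6 -6 -1 5 W
4 8 8 -12 -12 0 5 W
5 20 20 -30 -30 1 5 W
final 2 5 W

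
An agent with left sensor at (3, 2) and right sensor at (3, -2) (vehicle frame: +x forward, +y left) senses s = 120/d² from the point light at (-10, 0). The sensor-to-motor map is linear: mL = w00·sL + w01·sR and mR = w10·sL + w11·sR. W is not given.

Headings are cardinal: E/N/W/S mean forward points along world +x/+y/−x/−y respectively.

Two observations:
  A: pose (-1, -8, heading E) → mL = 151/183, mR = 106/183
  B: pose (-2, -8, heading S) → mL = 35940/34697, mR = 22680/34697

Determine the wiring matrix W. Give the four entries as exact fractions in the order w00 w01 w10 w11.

obs A: pose=(-1,-8,E) → sL=2/3, sR=30/61, mL=151/183, mR=106/183
obs B: pose=(-2,-8,S) → sL=120/221, sR=120/157, mL=35940/34697, mR=22680/34697
sensor matrix S = [[2/3, 30/61], [120/221, 120/157]]; det S = 513280/2116517
solve [mL_A; mL_B] = S·[w00; w01] and [mR_A; mR_B] = S·[w10; w11]:
  w00 = 1/2, w01 = 1, w10 = 1/2, w11 = 1/2

1/2 1 1/2 1/2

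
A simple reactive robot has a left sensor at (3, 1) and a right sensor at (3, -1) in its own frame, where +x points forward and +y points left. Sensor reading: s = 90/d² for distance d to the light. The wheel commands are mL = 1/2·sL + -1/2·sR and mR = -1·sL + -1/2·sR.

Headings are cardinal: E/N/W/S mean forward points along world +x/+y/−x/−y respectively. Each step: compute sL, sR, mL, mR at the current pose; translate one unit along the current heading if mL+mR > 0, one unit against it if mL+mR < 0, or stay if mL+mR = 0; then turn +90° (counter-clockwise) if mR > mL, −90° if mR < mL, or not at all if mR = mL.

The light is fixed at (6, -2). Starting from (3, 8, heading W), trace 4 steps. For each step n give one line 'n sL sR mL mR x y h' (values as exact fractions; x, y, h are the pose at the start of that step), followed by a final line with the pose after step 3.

0 10/13 90/157 200/2041 -2155/2041 3 8 W
1 45/89 9/17 -18/1513 -2331/3026 4 8 N
2 90/101 18/13 -324/1313 -2079/1313 4 7 E
3 9/4 45/26 27/104 -81/26 3 7 S
final 3 8 W

n=0: pose=(3,8,W); sL=10/13, sR=90/157; mL=200/2041, mR=-2155/2041; mL+mR=-1955/2041 → advance -1; mR−mL=-15/13 → turn -1·90°
n=1: pose=(4,8,N); sL=45/89, sR=9/17; mL=-18/1513, mR=-2331/3026; mL+mR=-2367/3026 → advance -1; mR−mL=-135/178 → turn -1·90°
n=2: pose=(4,7,E); sL=90/101, sR=18/13; mL=-324/1313, mR=-2079/1313; mL+mR=-2403/1313 → advance -1; mR−mL=-135/101 → turn -1·90°
n=3: pose=(3,7,S); sL=9/4, sR=45/26; mL=27/104, mR=-81/26; mL+mR=-297/104 → advance -1; mR−mL=-27/8 → turn -1·90°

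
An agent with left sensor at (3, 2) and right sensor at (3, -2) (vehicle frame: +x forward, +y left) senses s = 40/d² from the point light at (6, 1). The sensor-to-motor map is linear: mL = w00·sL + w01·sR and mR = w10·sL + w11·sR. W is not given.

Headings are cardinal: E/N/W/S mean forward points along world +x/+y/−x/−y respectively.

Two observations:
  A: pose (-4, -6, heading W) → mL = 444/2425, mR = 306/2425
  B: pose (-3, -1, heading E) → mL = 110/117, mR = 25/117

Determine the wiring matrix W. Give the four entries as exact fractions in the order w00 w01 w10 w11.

1/2 1/2 -1/2 1

obs A: pose=(-4,-6,W) → sL=4/25, sR=20/97, mL=444/2425, mR=306/2425
obs B: pose=(-3,-1,E) → sL=10/9, sR=10/13, mL=110/117, mR=25/117
sensor matrix S = [[4/25, 20/97], [10/9, 10/13]]; det S = -6016/56745
solve [mL_A; mL_B] = S·[w00; w01] and [mR_A; mR_B] = S·[w10; w11]:
  w00 = 1/2, w01 = 1/2, w10 = -1/2, w11 = 1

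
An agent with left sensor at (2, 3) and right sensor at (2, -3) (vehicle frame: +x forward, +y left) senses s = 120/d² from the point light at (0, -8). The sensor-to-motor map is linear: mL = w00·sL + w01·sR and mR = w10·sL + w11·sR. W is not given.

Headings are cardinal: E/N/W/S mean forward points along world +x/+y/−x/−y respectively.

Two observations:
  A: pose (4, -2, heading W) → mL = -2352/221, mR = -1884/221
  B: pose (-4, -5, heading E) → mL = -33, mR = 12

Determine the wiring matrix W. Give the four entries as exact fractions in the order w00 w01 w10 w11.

-1 -1 -1 1/2

obs A: pose=(4,-2,W) → sL=120/13, sR=24/17, mL=-2352/221, mR=-1884/221
obs B: pose=(-4,-5,E) → sL=3, sR=30, mL=-33, mR=12
sensor matrix S = [[120/13, 24/17], [3, 30]]; det S = 60264/221
solve [mL_A; mL_B] = S·[w00; w01] and [mR_A; mR_B] = S·[w10; w11]:
  w00 = -1, w01 = -1, w10 = -1, w11 = 1/2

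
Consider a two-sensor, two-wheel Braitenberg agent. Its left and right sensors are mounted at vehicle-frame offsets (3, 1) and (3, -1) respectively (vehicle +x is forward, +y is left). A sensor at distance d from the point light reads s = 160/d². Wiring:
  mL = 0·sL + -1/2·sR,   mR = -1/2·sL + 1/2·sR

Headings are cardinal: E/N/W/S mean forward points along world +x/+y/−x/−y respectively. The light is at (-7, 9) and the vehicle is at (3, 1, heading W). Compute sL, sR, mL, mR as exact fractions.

16/13 80/49 -40/49 128/637

left sensor world pos  = (0, 0); dL² = 130
right sensor world pos = (0, 2); dR² = 98
sL = 160/130 = 16/13
sR = 160/98 = 80/49
mL = 0·sL + -1/2·sR = -40/49
mR = -1/2·sL + 1/2·sR = 128/637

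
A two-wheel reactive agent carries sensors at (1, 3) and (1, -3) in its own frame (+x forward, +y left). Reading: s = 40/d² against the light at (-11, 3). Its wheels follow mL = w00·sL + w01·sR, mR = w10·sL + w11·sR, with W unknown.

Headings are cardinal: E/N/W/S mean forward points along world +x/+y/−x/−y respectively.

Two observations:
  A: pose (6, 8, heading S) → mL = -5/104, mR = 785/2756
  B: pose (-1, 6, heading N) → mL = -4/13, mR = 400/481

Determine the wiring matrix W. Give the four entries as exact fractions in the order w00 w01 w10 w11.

obs A: pose=(6,8,S) → sL=5/52, sR=10/53, mL=-5/104, mR=785/2756
obs B: pose=(-1,6,N) → sL=8/13, sR=8/37, mL=-4/13, mR=400/481
sensor matrix S = [[5/52, 10/53], [8/13, 8/37]]; det S = -2430/25493
solve [mL_A; mL_B] = S·[w00; w01] and [mR_A; mR_B] = S·[w10; w11]:
  w00 = -1/2, w01 = 0, w10 = 1, w11 = 1

-1/2 0 1 1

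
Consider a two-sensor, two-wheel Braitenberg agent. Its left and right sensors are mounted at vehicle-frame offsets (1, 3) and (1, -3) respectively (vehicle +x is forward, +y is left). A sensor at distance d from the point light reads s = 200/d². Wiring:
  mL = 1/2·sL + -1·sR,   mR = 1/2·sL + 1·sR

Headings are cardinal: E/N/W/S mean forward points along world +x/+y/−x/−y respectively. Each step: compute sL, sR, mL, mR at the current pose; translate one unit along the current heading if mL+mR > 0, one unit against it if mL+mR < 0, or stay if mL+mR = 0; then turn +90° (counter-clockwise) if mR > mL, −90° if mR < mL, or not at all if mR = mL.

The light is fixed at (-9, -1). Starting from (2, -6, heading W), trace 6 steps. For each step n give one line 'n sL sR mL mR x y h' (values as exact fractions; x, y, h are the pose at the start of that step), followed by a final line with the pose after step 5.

n=0: pose=(2,-6,W); sL=50/41, sR=25/13; mL=-700/533, mR=1350/533; mL+mR=50/41 → advance +1; mR−mL=50/13 → turn +1·90°
n=1: pose=(1,-6,S); sL=40/41, sR=40/17; mL=-1300/697, mR=1980/697; mL+mR=40/41 → advance +1; mR−mL=80/17 → turn +1·90°
n=2: pose=(1,-7,E); sL=20/13, sR=100/101; mL=-290/1313, mR=2310/1313; mL+mR=20/13 → advance +1; mR−mL=200/101 → turn +1·90°
n=3: pose=(2,-7,N); sL=200/89, sR=200/221; mL=4300/19669, mR=39900/19669; mL+mR=200/89 → advance +1; mR−mL=400/221 → turn +1·90°
n=4: pose=(2,-6,W); sL=50/41, sR=25/13; mL=-700/533, mR=1350/533; mL+mR=50/41 → advance +1; mR−mL=50/13 → turn +1·90°
n=5: pose=(1,-6,S); sL=40/41, sR=40/17; mL=-1300/697, mR=1980/697; mL+mR=40/41 → advance +1; mR−mL=80/17 → turn +1·90°

0 50/41 25/13 -700/533 1350/533 2 -6 W
1 40/41 40/17 -1300/697 1980/697 1 -6 S
2 20/13 100/101 -290/1313 2310/1313 1 -7 E
3 200/89 200/221 4300/19669 39900/19669 2 -7 N
4 50/41 25/13 -700/533 1350/533 2 -6 W
5 40/41 40/17 -1300/697 1980/697 1 -6 S
final 1 -7 E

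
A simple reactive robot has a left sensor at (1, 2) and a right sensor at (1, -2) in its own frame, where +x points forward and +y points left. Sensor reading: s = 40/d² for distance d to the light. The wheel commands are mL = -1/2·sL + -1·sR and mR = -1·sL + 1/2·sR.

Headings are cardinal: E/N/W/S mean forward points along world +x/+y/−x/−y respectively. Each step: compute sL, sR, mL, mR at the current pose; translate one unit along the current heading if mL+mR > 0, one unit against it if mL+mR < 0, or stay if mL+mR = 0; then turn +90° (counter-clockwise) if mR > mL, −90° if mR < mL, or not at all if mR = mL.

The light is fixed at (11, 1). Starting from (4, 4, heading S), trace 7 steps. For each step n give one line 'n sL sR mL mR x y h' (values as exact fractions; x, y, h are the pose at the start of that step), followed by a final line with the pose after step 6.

0 40/29 8/17 -572/493 -564/493 4 4 S
1 5/9 1 -23/18 -1/18 4 5 E
2 8/25 40/61 -1244/1525 12/1525 3 5 N
3 20/41 20/53 -1350/2173 -650/2173 3 4 W
4 40/29 8/17 -572/493 -564/493 4 4 S
5 5/9 1 -23/18 -1/18 4 5 E
6 8/25 40/61 -1244/1525 12/1525 3 5 N
final 3 4 W

n=0: pose=(4,4,S); sL=40/29, sR=8/17; mL=-572/493, mR=-564/493; mL+mR=-1136/493 → advance -1; mR−mL=8/493 → turn +1·90°
n=1: pose=(4,5,E); sL=5/9, sR=1; mL=-23/18, mR=-1/18; mL+mR=-4/3 → advance -1; mR−mL=11/9 → turn +1·90°
n=2: pose=(3,5,N); sL=8/25, sR=40/61; mL=-1244/1525, mR=12/1525; mL+mR=-1232/1525 → advance -1; mR−mL=1256/1525 → turn +1·90°
n=3: pose=(3,4,W); sL=20/41, sR=20/53; mL=-1350/2173, mR=-650/2173; mL+mR=-2000/2173 → advance -1; mR−mL=700/2173 → turn +1·90°
n=4: pose=(4,4,S); sL=40/29, sR=8/17; mL=-572/493, mR=-564/493; mL+mR=-1136/493 → advance -1; mR−mL=8/493 → turn +1·90°
n=5: pose=(4,5,E); sL=5/9, sR=1; mL=-23/18, mR=-1/18; mL+mR=-4/3 → advance -1; mR−mL=11/9 → turn +1·90°
n=6: pose=(3,5,N); sL=8/25, sR=40/61; mL=-1244/1525, mR=12/1525; mL+mR=-1232/1525 → advance -1; mR−mL=1256/1525 → turn +1·90°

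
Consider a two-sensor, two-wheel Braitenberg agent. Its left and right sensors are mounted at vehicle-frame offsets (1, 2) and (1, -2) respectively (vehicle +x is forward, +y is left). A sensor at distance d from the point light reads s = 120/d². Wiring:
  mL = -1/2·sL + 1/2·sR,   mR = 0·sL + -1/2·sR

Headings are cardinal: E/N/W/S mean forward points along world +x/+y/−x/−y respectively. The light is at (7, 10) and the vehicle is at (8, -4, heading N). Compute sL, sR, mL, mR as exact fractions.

12/17 60/89 -24/1513 -30/89

left sensor world pos  = (6, -3); dL² = 170
right sensor world pos = (10, -3); dR² = 178
sL = 120/170 = 12/17
sR = 120/178 = 60/89
mL = -1/2·sL + 1/2·sR = -24/1513
mR = 0·sL + -1/2·sR = -30/89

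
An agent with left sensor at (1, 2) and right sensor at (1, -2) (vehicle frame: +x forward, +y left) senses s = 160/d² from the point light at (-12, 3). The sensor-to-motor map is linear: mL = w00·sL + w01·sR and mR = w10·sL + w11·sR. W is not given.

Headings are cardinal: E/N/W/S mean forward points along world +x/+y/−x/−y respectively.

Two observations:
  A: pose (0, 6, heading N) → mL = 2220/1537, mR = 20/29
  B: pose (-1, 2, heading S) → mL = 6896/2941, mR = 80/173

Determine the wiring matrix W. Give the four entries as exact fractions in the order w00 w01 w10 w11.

1/2 1 1/2 0

obs A: pose=(0,6,N) → sL=40/29, sR=40/53, mL=2220/1537, mR=20/29
obs B: pose=(-1,2,S) → sL=160/173, sR=32/17, mL=6896/2941, mR=80/173
sensor matrix S = [[40/29, 40/53], [160/173, 32/17]]; det S = 8581120/4520317
solve [mL_A; mL_B] = S·[w00; w01] and [mR_A; mR_B] = S·[w10; w11]:
  w00 = 1/2, w01 = 1, w10 = 1/2, w11 = 0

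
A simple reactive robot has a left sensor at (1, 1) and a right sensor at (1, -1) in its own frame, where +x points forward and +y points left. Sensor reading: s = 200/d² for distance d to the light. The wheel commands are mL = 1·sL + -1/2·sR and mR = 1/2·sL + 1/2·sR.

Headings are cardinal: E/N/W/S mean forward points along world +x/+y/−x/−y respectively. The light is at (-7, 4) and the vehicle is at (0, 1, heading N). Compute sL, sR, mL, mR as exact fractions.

5 50/17 60/17 135/34

left sensor world pos  = (-1, 2); dL² = 40
right sensor world pos = (1, 2); dR² = 68
sL = 200/40 = 5
sR = 200/68 = 50/17
mL = 1·sL + -1/2·sR = 60/17
mR = 1/2·sL + 1/2·sR = 135/34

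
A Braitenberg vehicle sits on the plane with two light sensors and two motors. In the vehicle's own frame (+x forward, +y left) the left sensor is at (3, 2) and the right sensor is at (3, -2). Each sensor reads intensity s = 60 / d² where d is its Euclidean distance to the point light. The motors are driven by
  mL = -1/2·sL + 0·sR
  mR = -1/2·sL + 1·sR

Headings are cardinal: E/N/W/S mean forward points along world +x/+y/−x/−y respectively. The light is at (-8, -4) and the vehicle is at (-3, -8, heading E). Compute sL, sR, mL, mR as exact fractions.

left sensor world pos  = (0, -6); dL² = 68
right sensor world pos = (0, -10); dR² = 100
sL = 60/68 = 15/17
sR = 60/100 = 3/5
mL = -1/2·sL + 0·sR = -15/34
mR = -1/2·sL + 1·sR = 27/170

15/17 3/5 -15/34 27/170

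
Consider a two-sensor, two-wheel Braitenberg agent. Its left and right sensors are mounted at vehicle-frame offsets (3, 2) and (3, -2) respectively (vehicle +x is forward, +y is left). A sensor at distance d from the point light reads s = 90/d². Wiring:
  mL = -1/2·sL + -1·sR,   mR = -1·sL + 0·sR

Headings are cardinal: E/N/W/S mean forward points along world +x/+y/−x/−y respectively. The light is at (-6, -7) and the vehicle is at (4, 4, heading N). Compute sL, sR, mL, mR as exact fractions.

9/26 9/34 -387/884 -9/26

left sensor world pos  = (2, 7); dL² = 260
right sensor world pos = (6, 7); dR² = 340
sL = 90/260 = 9/26
sR = 90/340 = 9/34
mL = -1/2·sL + -1·sR = -387/884
mR = -1·sL + 0·sR = -9/26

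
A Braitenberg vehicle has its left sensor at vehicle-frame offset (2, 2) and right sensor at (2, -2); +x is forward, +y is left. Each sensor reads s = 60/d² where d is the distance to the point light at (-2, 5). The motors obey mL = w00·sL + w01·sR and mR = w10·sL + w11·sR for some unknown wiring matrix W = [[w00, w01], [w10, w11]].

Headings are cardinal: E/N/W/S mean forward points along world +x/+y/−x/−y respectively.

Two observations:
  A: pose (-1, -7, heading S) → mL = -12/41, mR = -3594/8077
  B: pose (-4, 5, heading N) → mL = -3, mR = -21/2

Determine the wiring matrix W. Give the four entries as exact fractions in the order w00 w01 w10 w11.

-1 0 -1 -1/2

obs A: pose=(-1,-7,S) → sL=12/41, sR=60/197, mL=-12/41, mR=-3594/8077
obs B: pose=(-4,5,N) → sL=3, sR=15, mL=-3, mR=-21/2
sensor matrix S = [[12/41, 60/197], [3, 15]]; det S = 28080/8077
solve [mL_A; mL_B] = S·[w00; w01] and [mR_A; mR_B] = S·[w10; w11]:
  w00 = -1, w01 = 0, w10 = -1, w11 = -1/2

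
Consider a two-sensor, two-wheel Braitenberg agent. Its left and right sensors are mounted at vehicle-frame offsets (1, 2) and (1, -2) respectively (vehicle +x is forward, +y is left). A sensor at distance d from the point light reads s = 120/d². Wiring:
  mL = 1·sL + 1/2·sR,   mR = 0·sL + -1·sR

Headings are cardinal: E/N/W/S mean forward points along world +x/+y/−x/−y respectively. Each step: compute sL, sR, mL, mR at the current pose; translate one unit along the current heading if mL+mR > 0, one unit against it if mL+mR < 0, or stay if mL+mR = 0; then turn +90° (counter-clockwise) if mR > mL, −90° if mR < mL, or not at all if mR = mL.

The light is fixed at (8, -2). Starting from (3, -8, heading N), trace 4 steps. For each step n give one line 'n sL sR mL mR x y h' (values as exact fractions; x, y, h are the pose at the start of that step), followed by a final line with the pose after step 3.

0 60/37 60/17 2130/629 -60/17 3 -8 N
1 120/41 120/97 14100/3977 -120/97 3 -9 E
2 30/17 6/5 201/85 -6/5 4 -9 S
3 24/25 120/61 2964/1525 -120/61 4 -10 W
final 5 -10 N

n=0: pose=(3,-8,N); sL=60/37, sR=60/17; mL=2130/629, mR=-60/17; mL+mR=-90/629 → advance -1; mR−mL=-4350/629 → turn -1·90°
n=1: pose=(3,-9,E); sL=120/41, sR=120/97; mL=14100/3977, mR=-120/97; mL+mR=9180/3977 → advance +1; mR−mL=-19020/3977 → turn -1·90°
n=2: pose=(4,-9,S); sL=30/17, sR=6/5; mL=201/85, mR=-6/5; mL+mR=99/85 → advance +1; mR−mL=-303/85 → turn -1·90°
n=3: pose=(4,-10,W); sL=24/25, sR=120/61; mL=2964/1525, mR=-120/61; mL+mR=-36/1525 → advance -1; mR−mL=-5964/1525 → turn -1·90°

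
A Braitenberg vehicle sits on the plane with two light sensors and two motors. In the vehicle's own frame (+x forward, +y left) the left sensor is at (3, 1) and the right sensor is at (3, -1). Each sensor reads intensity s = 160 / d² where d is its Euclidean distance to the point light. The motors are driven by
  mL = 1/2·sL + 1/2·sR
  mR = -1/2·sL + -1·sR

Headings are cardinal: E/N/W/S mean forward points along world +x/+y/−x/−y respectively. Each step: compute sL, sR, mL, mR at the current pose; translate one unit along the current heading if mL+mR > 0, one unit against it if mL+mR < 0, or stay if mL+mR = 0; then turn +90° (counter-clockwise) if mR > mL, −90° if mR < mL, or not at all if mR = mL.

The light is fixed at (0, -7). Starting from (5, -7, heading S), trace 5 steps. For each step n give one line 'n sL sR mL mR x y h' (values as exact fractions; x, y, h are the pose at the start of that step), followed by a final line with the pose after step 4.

n=0: pose=(5,-7,S); sL=32/9, sR=32/5; mL=224/45, mR=-368/45; mL+mR=-16/5 → advance -1; mR−mL=-592/45 → turn -1·90°
n=1: pose=(5,-6,W); sL=40, sR=20; mL=30, mR=-40; mL+mR=-10 → advance -1; mR−mL=-70 → turn -1·90°
n=2: pose=(6,-6,N); sL=160/41, sR=32/13; mL=1696/533, mR=-2352/533; mL+mR=-16/13 → advance -1; mR−mL=-4048/533 → turn -1·90°
n=3: pose=(6,-7,E); sL=80/41, sR=80/41; mL=80/41, mR=-120/41; mL+mR=-40/41 → advance -1; mR−mL=-200/41 → turn -1·90°
n=4: pose=(5,-7,S); sL=32/9, sR=32/5; mL=224/45, mR=-368/45; mL+mR=-16/5 → advance -1; mR−mL=-592/45 → turn -1·90°

0 32/9 32/5 224/45 -368/45 5 -7 S
1 40 20 30 -40 5 -6 W
2 160/41 32/13 1696/533 -2352/533 6 -6 N
3 80/41 80/41 80/41 -120/41 6 -7 E
4 32/9 32/5 224/45 -368/45 5 -7 S
final 5 -6 W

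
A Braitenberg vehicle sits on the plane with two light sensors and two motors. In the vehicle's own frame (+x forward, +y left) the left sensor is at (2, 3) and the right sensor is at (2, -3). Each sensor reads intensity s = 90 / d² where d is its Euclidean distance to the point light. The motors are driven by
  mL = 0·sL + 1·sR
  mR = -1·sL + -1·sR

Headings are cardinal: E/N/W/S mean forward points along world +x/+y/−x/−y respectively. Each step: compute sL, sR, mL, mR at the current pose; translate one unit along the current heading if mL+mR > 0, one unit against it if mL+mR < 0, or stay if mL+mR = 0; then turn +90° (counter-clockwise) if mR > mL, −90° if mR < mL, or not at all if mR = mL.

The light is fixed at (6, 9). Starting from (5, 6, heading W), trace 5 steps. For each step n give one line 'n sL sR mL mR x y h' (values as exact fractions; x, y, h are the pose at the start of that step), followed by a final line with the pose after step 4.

n=0: pose=(5,6,W); sL=2, sR=10; mL=10, mR=-12; mL+mR=-2 → advance -1; mR−mL=-22 → turn -1·90°
n=1: pose=(6,6,N); sL=9, sR=9; mL=9, mR=-18; mL+mR=-9 → advance -1; mR−mL=-27 → turn -1·90°
n=2: pose=(6,5,E); sL=18, sR=90/53; mL=90/53, mR=-1044/53; mL+mR=-18 → advance -1; mR−mL=-1134/53 → turn -1·90°
n=3: pose=(5,5,S); sL=9/4, sR=45/26; mL=45/26, mR=-207/52; mL+mR=-9/4 → advance -1; mR−mL=-297/52 → turn -1·90°
n=4: pose=(5,6,W); sL=2, sR=10; mL=10, mR=-12; mL+mR=-2 → advance -1; mR−mL=-22 → turn -1·90°

0 2 10 10 -12 5 6 W
1 9 9 9 -18 6 6 N
2 18 90/53 90/53 -1044/53 6 5 E
3 9/4 45/26 45/26 -207/52 5 5 S
4 2 10 10 -12 5 6 W
final 6 6 N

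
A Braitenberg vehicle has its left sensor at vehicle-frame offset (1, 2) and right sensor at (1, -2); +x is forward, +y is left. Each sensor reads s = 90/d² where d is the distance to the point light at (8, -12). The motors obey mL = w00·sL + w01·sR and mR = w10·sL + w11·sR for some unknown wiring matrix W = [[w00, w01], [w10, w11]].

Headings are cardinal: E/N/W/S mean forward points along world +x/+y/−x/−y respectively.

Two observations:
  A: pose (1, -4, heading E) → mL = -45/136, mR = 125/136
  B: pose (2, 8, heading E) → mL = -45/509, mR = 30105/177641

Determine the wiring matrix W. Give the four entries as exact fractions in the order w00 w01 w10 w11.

obs A: pose=(1,-4,E) → sL=45/68, sR=5/4, mL=-45/136, mR=125/136
obs B: pose=(2,8,E) → sL=90/509, sR=90/349, mL=-45/509, mR=30105/177641
sensor matrix S = [[45/68, 5/4], [90/509, 90/349]]; det S = -152100/3019897
solve [mL_A; mL_B] = S·[w00; w01] and [mR_A; mR_B] = S·[w10; w11]:
  w00 = -1/2, w01 = 0, w10 = -1/2, w11 = 1

-1/2 0 -1/2 1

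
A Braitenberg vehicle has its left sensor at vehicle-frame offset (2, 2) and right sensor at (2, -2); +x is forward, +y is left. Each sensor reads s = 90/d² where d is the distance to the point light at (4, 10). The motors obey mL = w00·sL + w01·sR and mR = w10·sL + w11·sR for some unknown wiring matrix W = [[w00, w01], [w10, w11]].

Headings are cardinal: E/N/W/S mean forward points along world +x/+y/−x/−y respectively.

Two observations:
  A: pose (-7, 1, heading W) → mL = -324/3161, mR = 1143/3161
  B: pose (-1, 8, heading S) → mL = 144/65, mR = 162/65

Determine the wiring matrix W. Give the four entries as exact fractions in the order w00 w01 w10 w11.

obs A: pose=(-7,1,W) → sL=9/29, sR=45/109, mL=-324/3161, mR=1143/3161
obs B: pose=(-1,8,S) → sL=18/5, sR=18/13, mL=144/65, mR=162/65
sensor matrix S = [[9/29, 45/109], [18/5, 18/13]]; det S = -43416/41093
solve [mL_A; mL_B] = S·[w00; w01] and [mR_A; mR_B] = S·[w10; w11]:
  w00 = 1, w01 = -1, w10 = 1/2, w11 = 1/2

1 -1 1/2 1/2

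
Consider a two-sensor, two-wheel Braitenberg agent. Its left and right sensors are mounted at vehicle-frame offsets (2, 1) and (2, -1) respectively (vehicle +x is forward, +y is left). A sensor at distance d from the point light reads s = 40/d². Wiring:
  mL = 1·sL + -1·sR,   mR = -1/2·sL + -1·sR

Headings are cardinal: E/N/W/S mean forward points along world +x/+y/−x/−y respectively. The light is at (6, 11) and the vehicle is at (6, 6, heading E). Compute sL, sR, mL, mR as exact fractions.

left sensor world pos  = (8, 7); dL² = 20
right sensor world pos = (8, 5); dR² = 40
sL = 40/20 = 2
sR = 40/40 = 1
mL = 1·sL + -1·sR = 1
mR = -1/2·sL + -1·sR = -2

2 1 1 -2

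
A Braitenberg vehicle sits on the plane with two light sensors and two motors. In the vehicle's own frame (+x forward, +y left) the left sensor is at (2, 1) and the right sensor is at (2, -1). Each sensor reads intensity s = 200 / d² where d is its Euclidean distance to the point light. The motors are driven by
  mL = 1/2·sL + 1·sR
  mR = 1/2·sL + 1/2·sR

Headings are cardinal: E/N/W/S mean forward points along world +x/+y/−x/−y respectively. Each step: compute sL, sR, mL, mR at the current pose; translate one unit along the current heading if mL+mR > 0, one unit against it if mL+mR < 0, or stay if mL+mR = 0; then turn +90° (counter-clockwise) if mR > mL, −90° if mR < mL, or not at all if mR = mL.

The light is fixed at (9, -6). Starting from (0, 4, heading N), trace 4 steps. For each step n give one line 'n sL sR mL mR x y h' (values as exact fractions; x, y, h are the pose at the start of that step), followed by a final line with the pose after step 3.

n=0: pose=(0,4,N); sL=50/61, sR=25/26; mL=2175/1586, mR=2825/3172; mL+mR=7175/3172 → advance +1; mR−mL=-25/52 → turn -1·90°
n=1: pose=(0,5,E); sL=200/193, sR=200/149; mL=53500/28757, mR=34200/28757; mL+mR=87700/28757 → advance +1; mR−mL=-100/149 → turn -1·90°
n=2: pose=(1,5,S); sL=20/13, sR=100/81; mL=2110/1053, mR=1460/1053; mL+mR=1190/351 → advance +1; mR−mL=-50/81 → turn -1·90°
n=3: pose=(1,4,W); sL=200/181, sR=200/221; mL=58300/40001, mR=40200/40001; mL+mR=98500/40001 → advance +1; mR−mL=-100/221 → turn -1·90°

0 50/61 25/26 2175/1586 2825/3172 0 4 N
1 200/193 200/149 53500/28757 34200/28757 0 5 E
2 20/13 100/81 2110/1053 1460/1053 1 5 S
3 200/181 200/221 58300/40001 40200/40001 1 4 W
final 0 4 N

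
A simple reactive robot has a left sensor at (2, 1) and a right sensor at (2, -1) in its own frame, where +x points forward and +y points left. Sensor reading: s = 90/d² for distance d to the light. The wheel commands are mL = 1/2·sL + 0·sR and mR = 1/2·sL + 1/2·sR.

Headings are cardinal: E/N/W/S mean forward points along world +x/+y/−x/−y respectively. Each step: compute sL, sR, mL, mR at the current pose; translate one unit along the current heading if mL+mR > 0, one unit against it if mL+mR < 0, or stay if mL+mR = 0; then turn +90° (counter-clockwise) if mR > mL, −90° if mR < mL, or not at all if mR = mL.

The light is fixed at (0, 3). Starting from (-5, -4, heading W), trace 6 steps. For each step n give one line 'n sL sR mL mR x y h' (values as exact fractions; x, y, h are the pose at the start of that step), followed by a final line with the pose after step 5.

0 90/113 18/17 45/113 1782/1921 -5 -4 W
1 45/53 9/13 45/106 531/689 -6 -4 S
2 18/13 90/97 9/13 1458/1261 -6 -5 E
3 5/4 45/26 5/8 155/104 -5 -5 N
4 90/113 18/17 45/113 1782/1921 -5 -4 W
5 45/53 9/13 45/106 531/689 -6 -4 S
final -6 -5 E

n=0: pose=(-5,-4,W); sL=90/113, sR=18/17; mL=45/113, mR=1782/1921; mL+mR=2547/1921 → advance +1; mR−mL=9/17 → turn +1·90°
n=1: pose=(-6,-4,S); sL=45/53, sR=9/13; mL=45/106, mR=531/689; mL+mR=1647/1378 → advance +1; mR−mL=9/26 → turn +1·90°
n=2: pose=(-6,-5,E); sL=18/13, sR=90/97; mL=9/13, mR=1458/1261; mL+mR=2331/1261 → advance +1; mR−mL=45/97 → turn +1·90°
n=3: pose=(-5,-5,N); sL=5/4, sR=45/26; mL=5/8, mR=155/104; mL+mR=55/26 → advance +1; mR−mL=45/52 → turn +1·90°
n=4: pose=(-5,-4,W); sL=90/113, sR=18/17; mL=45/113, mR=1782/1921; mL+mR=2547/1921 → advance +1; mR−mL=9/17 → turn +1·90°
n=5: pose=(-6,-4,S); sL=45/53, sR=9/13; mL=45/106, mR=531/689; mL+mR=1647/1378 → advance +1; mR−mL=9/26 → turn +1·90°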